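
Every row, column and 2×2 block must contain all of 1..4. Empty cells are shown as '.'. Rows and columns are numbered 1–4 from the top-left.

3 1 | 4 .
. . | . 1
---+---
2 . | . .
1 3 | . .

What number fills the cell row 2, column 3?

row 1, column 4 = 2: row 1 has {1,3,4}; col 4 has {1}; box has {1,4} → only 2 remains.
row 2, column 1 = 4: row 2 has {1}; col 1 has {1,2,3}; box has {1,3} → only 4 remains.
row 2, column 2 = 2: row 2 has {1,4}; col 2 has {1,3}; box has {1,3,4} → only 2 remains.
row 2, column 3 = 3: row 2 has {1,2,4}; col 3 has {4}; box has {1,2,4} → only 3 remains.

3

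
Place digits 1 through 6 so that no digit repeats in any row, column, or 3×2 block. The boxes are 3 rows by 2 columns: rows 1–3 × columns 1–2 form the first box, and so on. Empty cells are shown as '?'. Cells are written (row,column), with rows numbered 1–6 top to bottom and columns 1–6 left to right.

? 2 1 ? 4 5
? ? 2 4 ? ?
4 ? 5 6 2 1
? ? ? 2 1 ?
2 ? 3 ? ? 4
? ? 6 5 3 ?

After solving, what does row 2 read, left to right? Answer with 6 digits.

(1,4) = 3: row 1 has {1,2,4,5}; col 4 has {2,4,5,6}; box has {1,2,4,5,6} → only 3 remains.
(2,5) = 6: row 2 has {2,4}; col 5 has {1,2,3,4}; box has {1,2,4,5} → only 6 remains.
(2,6) = 3: row 2 has {2,4,6}; col 6 has {1,4,5}; box has {1,2,4,5,6} → only 3 remains.
(3,2) = 3: row 3 has {1,2,4,5,6}; col 2 has {2}; box has {2,4} → only 3 remains.
(4,3) = 4: row 4 has {1,2}; col 3 has {1,2,3,5,6}; box has {2,3,5,6} → only 4 remains.
(4,6) = 6: row 4 has {1,2,4}; col 6 has {1,3,4,5}; box has {1,3,4} → only 6 remains.
(5,4) = 1: row 5 has {2,3,4}; col 4 has {2,3,4,5,6}; box has {2,3,4,5,6} → only 1 remains.
(5,5) = 5: row 5 has {1,2,3,4}; col 5 has {1,2,3,4,6}; box has {1,3,4,6} → only 5 remains.
(6,1) = 1: row 6 has {3,5,6}; col 1 has {2,4}; box has {2} → only 1 remains.
(6,2) = 4: row 6 has {1,3,5,6}; col 2 has {2,3}; box has {1,2} → only 4 remains.
(6,6) = 2: row 6 has {1,3,4,5,6}; col 6 has {1,3,4,5,6}; box has {1,3,4,5,6} → only 2 remains.
(1,1) = 6: row 1 has {1,2,3,4,5}; col 1 has {1,2,4}; box has {2,3,4} → only 6 remains.
(2,1) = 5: row 2 has {2,3,4,6}; col 1 has {1,2,4,6}; box has {2,3,4,6} → only 5 remains.
(2,2) = 1: row 2 has {2,3,4,5,6}; col 2 has {2,3,4}; box has {2,3,4,5,6} → only 1 remains.

512463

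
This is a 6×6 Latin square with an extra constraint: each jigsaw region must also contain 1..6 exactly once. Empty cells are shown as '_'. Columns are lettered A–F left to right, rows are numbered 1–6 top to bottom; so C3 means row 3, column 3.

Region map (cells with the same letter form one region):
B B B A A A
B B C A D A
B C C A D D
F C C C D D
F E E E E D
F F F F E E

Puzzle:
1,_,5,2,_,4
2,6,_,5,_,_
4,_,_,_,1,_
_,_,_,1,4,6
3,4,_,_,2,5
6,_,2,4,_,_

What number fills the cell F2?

1

B1 = 3 (sole candidate).
E1 = 6 (sole candidate).
E2 = 3 (sole candidate).
F2 = 1: row 2 has {2,3,5,6}; col 6 has {4,5,6}; region has {2,4,5,6} → only 1 remains.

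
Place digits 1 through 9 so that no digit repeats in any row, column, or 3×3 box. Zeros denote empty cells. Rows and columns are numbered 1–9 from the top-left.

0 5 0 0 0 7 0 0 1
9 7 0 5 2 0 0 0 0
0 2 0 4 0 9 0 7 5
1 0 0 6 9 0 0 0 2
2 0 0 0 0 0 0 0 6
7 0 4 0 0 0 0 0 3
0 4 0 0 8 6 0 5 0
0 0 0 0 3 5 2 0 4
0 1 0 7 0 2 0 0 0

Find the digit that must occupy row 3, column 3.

6

row 1, column 5 = 6 (sole candidate).
row 2, column 9 = 8 (sole candidate).
row 3, column 5 = 1 (sole candidate).
row 6, column 5 = 5 (sole candidate).
row 7, column 1 = 3 (sole candidate).
row 9, column 5 = 4 (sole candidate).
row 9, column 9 = 9 (sole candidate).
row 2, column 6 = 3 (sole candidate).
row 5, column 5 = 7 (sole candidate).
row 7, column 9 = 7 (sole candidate).
row 1, column 4 = 8 (sole candidate).
row 7, column 7 = 1 (sole candidate).
row 1, column 1 = 4 (sole candidate).
row 1, column 3 = 3 (sole candidate).
row 1, column 7 = 9 (sole candidate).
row 1, column 8 = 2 (sole candidate).
row 6, column 7 = 8 (sole candidate).
row 7, column 4 = 9 (sole candidate).
row 8, column 4 = 1 (sole candidate).
row 4, column 8 = 4 (sole candidate).
row 5, column 4 = 3 (sole candidate).
row 5, column 7 = 5 (sole candidate).
row 6, column 4 = 2 (sole candidate).
row 6, column 6 = 1 (sole candidate).
row 6, column 8 = 9 (sole candidate).
row 7, column 3 = 2 (sole candidate).
row 2, column 8 = 6 (sole candidate).
row 3, column 7 = 3 (sole candidate).
row 4, column 6 = 8 (sole candidate).
row 4, column 7 = 7 (sole candidate).
row 5, column 6 = 4 (sole candidate).
row 5, column 8 = 1 (sole candidate).
row 6, column 2 = 6 (sole candidate).
row 8, column 8 = 8 (sole candidate).
row 9, column 7 = 6 (sole candidate).
row 9, column 8 = 3 (sole candidate).
row 2, column 3 = 1 (sole candidate).
row 2, column 7 = 4 (sole candidate).
row 4, column 2 = 3 (sole candidate).
row 4, column 3 = 5 (sole candidate).
row 8, column 1 = 6 (sole candidate).
row 8, column 2 = 9 (sole candidate).
row 8, column 3 = 7 (sole candidate).
row 9, column 3 = 8 (sole candidate).
row 3, column 1 = 8 (sole candidate).
row 3, column 3 = 6: row 3 has {1,2,3,4,5,7,8,9}; col 3 has {1,2,3,4,5,7,8}; box has {1,2,3,4,5,7,8,9} → only 6 remains.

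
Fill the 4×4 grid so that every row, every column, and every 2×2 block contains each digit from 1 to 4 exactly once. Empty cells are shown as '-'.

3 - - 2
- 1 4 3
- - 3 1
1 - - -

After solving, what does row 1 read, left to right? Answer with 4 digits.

row 1, column 2 = 4: row 1 has {2,3}; col 2 has {1}; box has {1,3} → only 4 remains.
row 1, column 3 = 1: row 1 has {2,3,4}; col 3 has {3,4}; box has {2,3,4} → only 1 remains.

3412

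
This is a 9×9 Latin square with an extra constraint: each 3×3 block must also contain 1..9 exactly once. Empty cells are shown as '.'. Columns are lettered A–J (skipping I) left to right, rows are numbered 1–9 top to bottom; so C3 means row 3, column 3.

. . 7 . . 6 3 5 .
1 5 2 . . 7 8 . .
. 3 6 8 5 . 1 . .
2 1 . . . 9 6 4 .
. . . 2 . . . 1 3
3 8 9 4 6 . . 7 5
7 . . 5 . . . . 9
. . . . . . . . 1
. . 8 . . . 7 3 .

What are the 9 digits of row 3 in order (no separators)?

436852197

C4 = 5: row 4 has {1,2,4,6,9}; col 3 has {2,6,7,8,9}; box has {1,2,3,8,9} → only 5 remains.
J4 = 8: row 4 has {1,2,4,5,6,9}; col 9 has {1,3,5,9}; box has {1,3,4,5,6,7} → only 8 remains.
C5 = 4: row 5 has {1,2,3}; col 3 has {2,5,6,7,8,9}; box has {1,2,3,5,8,9} → only 4 remains.
G5 = 9: row 5 has {1,2,3,4}; col 7 has {1,3,6,7,8}; box has {1,3,4,5,6,7,8} → only 9 remains.
F6 = 1: row 6 has {3,4,5,6,7,8,9}; col 6 has {6,7,9}; box has {2,4,6,9} → only 1 remains.
G6 = 2: row 6 has {1,3,4,5,6,7,8,9}; col 7 has {1,3,6,7,8,9}; box has {1,3,4,5,6,7,8,9} → only 2 remains.
G7 = 4: row 7 has {5,7,9}; col 7 has {1,2,3,6,7,8,9}; box has {1,3,7,9} → only 4 remains.
C8 = 3: row 8 has {1}; col 3 has {2,4,5,6,7,8,9}; box has {7,8} → only 3 remains.
G8 = 5: row 8 has {1,3}; col 7 has {1,2,3,4,6,7,8,9}; box has {1,3,4,7,9} → only 5 remains.
A5 = 6: row 5 has {1,2,3,4,9}; col 1 has {1,2,3,7}; box has {1,2,3,4,5,8,9} → only 6 remains.
B5 = 7: row 5 has {1,2,3,4,6,9}; col 2 has {1,3,5,8}; box has {1,2,3,4,5,6,8,9} → only 7 remains.
E5 = 8: row 5 has {1,2,3,4,6,7,9}; col 5 has {5,6}; box has {1,2,4,6,9} → only 8 remains.
F5 = 5: row 5 has {1,2,3,4,6,7,8,9}; col 6 has {1,6,7,9}; box has {1,2,4,6,8,9} → only 5 remains.
C7 = 1: row 7 has {4,5,7,9}; col 3 has {2,3,4,5,6,7,8,9}; box has {3,7,8} → only 1 remains.
A1 = 8: in row 1, 8 can only go here (every other open cell in that row sees an 8).
J3 = 7: in row 3, 7 can only go here (every other open cell in that row sees a 7).
A9 = 5: in row 9, 5 can only go here (every other open cell in that row sees a 5).
F7 = 3: in column 6, 3 can only go here (every other open cell in that column sees a 3).
E7 = 2: row 7 has {1,3,4,5,7,9}; col 5 has {5,6,8}; box has {3,5} → only 2 remains.
F9 = 4: row 9 has {3,5,7,8}; col 6 has {1,3,5,6,7,9}; box has {2,3,5} → only 4 remains.
F3 = 2: row 3 has {1,3,5,6,7,8}; col 6 has {1,3,4,5,6,7,9}; box has {5,6,7,8} → only 2 remains.
H3 = 9: row 3 has {1,2,3,5,6,7,8}; col 8 has {1,3,4,5,7}; box has {1,3,5,7,8} → only 9 remains.
B7 = 6: row 7 has {1,2,3,4,5,7,9}; col 2 has {1,3,5,7,8}; box has {1,3,5,7,8} → only 6 remains.
H7 = 8: row 7 has {1,2,3,4,5,6,7,9}; col 8 has {1,3,4,5,7,9}; box has {1,3,4,5,7,9} → only 8 remains.
F8 = 8: row 8 has {1,3,5}; col 6 has {1,2,3,4,5,6,7,9}; box has {2,3,4,5} → only 8 remains.
H2 = 6: row 2 has {1,2,5,7,8}; col 8 has {1,3,4,5,7,8,9}; box has {1,3,5,7,8,9} → only 6 remains.
J2 = 4: row 2 has {1,2,5,6,7,8}; col 9 has {1,3,5,7,8,9}; box has {1,3,5,6,7,8,9} → only 4 remains.
A3 = 4: row 3 has {1,2,3,5,6,7,8,9}; col 1 has {1,2,3,5,6,7,8}; box has {1,2,3,5,6,7,8} → only 4 remains.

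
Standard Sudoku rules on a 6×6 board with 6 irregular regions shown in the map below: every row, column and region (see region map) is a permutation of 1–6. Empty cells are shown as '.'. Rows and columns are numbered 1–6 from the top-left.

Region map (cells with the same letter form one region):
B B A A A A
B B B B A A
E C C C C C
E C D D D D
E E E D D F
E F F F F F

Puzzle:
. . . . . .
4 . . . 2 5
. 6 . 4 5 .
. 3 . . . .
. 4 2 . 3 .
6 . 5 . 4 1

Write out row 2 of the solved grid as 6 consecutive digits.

R2C2 = 1: row 2 has {2,4,5}; col 2 has {3,4,6}; region has {4} → only 1 remains.
R3C3 = 1 (sole candidate).
R3C6 = 2 (sole candidate).
R5C6 = 6 (sole candidate).
R6C2 = 2 (sole candidate).
R6C4 = 3 (sole candidate).
R1C2 = 5 (sole candidate).
R2C4 = 6: row 2 has {1,2,4,5}; col 4 has {3,4}; region has {1,4,5} → only 6 remains.
R3C1 = 3 (sole candidate).
R4C6 = 4 (sole candidate).
R1C1 = 2 (sole candidate).
R1C4 = 1 (sole candidate).
R1C5 = 6 (sole candidate).
R1C6 = 3 (sole candidate).
R2C3 = 3: row 2 has {1,2,4,5,6}; col 3 has {1,2,5}; region has {1,2,4,5,6} → only 3 remains.

413625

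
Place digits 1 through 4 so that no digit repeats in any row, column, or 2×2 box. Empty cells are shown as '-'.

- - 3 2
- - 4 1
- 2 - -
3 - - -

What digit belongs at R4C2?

R2C1 = 2 (sole candidate).
R2C2 = 3 (sole candidate).
R3C3 = 1 (sole candidate).
R4C3 = 2 (sole candidate).
R4C4 = 4 (sole candidate).
R3C1 = 4 (sole candidate).
R3C4 = 3 (sole candidate).
R4C2 = 1: row 4 has {2,3,4}; col 2 has {2,3}; box has {2,3,4} → only 1 remains.

1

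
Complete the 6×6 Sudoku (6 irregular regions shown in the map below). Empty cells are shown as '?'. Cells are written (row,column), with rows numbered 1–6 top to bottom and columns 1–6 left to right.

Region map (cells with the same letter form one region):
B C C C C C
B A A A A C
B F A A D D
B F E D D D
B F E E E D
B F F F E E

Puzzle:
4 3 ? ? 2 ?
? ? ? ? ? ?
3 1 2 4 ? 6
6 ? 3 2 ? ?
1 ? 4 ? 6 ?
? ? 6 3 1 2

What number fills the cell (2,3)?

(3,5) = 5 (sole candidate).
(4,5) = 4 (sole candidate).
(4,6) = 1 (sole candidate).
(5,4) = 5 (sole candidate).
(5,6) = 3 (sole candidate).
(6,1) = 5 (sole candidate).
(6,2) = 4 (sole candidate).
(1,6) = 5 (sole candidate).
(2,1) = 2 (sole candidate).
(2,5) = 3 (sole candidate).
(2,6) = 4 (sole candidate).
(4,2) = 5 (sole candidate).
(5,2) = 2 (sole candidate).
(1,3) = 1 (sole candidate).
(1,4) = 6 (sole candidate).
(2,2) = 6 (sole candidate).
(2,3) = 5: row 2 has {2,3,4,6}; col 3 has {1,2,3,4,6}; region has {2,3,4,6} → only 5 remains.

5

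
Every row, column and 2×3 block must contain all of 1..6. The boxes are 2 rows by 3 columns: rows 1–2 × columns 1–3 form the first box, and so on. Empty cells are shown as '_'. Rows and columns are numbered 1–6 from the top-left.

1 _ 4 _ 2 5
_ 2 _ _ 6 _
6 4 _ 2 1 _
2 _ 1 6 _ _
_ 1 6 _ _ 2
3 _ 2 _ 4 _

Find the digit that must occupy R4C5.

5

R1C4 = 3 (sole candidate).
R2C1 = 5 (sole candidate).
R2C3 = 3 (sole candidate).
R3C3 = 5 (sole candidate).
R3C6 = 3 (sole candidate).
R4C2 = 3 (sole candidate).
R4C5 = 5: row 4 has {1,2,3,6}; col 5 has {1,2,4,6}; box has {1,2,3,6} → only 5 remains.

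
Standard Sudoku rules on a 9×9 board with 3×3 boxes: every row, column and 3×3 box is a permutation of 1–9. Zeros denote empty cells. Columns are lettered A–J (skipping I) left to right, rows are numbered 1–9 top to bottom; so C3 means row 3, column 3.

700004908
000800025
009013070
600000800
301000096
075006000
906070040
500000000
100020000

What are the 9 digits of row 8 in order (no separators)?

A2 = 4 (sole candidate).
C2 = 3 (sole candidate).
J3 = 4 (sole candidate).
C1 = 2 (sole candidate).
A3 = 8 (sole candidate).
G3 = 6 (sole candidate).
C4 = 4 (sole candidate).
A6 = 2 (sole candidate).
G2 = 1 (sole candidate).
B3 = 5 (sole candidate).
D3 = 2 (sole candidate).
B4 = 9 (sole candidate).
B5 = 8 (sole candidate).
H1 = 3 (sole candidate).
B2 = 6 (sole candidate).
E2 = 9 (sole candidate).
F2 = 7 (sole candidate).
H6 = 1 (sole candidate).
J6 = 3 (sole candidate).
B1 = 1 (sole candidate).
H4 = 5 (sole candidate).
G6 = 4 (sole candidate).
E4 = 3 (sole candidate).
D6 = 9 (sole candidate).
E6 = 8 (sole candidate).
F7 = 8 (hidden single in row 7).
Singles propagation stalls; F8 is still open with candidates {1,9}.
  Try F8 = 1: this forces F4=2, J4=7, F5=5, G5=2, F9=9; then J9 has no candidate left — contradiction.
So F8 = 9.
F9 = 5 (sole candidate).
F5 = 2 (sole candidate).
G5 = 7 (sole candidate).
G9 = 3 (sole candidate).
F4 = 1 (sole candidate).
J4 = 2 (sole candidate).
J7 = 1 (sole candidate).
G8 = 2: row 8 has {5,9}; col 7 has {1,3,4,6,7,8,9}; box has {1,3,4} → only 2 remains.
J8 = 7: row 8 has {2,5,9}; col 9 has {1,2,3,4,5,6,8}; box has {1,2,3,4} → only 7 remains.
B9 = 4 (sole candidate).
D9 = 6 (sole candidate).
H9 = 8 (sole candidate).
J9 = 9 (sole candidate).
D1 = 5 (sole candidate).
E1 = 6 (sole candidate).
D4 = 7 (sole candidate).
D5 = 4 (sole candidate).
E5 = 5 (sole candidate).
D7 = 3 (sole candidate).
G7 = 5 (sole candidate).
B8 = 3: row 8 has {2,5,7,9}; col 2 has {1,4,5,6,7,8,9}; box has {1,4,5,6,9} → only 3 remains.
C8 = 8: row 8 has {2,3,5,7,9}; col 3 has {1,2,3,4,5,6,9}; box has {1,3,4,5,6,9} → only 8 remains.
D8 = 1: row 8 has {2,3,5,7,8,9}; col 4 has {2,3,4,5,6,7,8,9}; box has {2,3,5,6,7,8,9} → only 1 remains.
E8 = 4: row 8 has {1,2,3,5,7,8,9}; col 5 has {1,2,3,5,6,7,8,9}; box has {1,2,3,5,6,7,8,9} → only 4 remains.
H8 = 6: row 8 has {1,2,3,4,5,7,8,9}; col 8 has {1,2,3,4,5,7,8,9}; box has {1,2,3,4,5,7,8,9} → only 6 remains.

538149267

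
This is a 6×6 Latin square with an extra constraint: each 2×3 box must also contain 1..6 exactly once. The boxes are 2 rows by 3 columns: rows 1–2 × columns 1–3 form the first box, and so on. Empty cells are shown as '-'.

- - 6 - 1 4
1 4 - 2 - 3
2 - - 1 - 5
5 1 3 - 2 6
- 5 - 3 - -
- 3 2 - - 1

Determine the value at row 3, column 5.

row 1, column 1 = 3: row 1 has {1,4,6}; col 1 has {1,2,5}; box has {1,4,6} → only 3 remains.
row 1, column 2 = 2: row 1 has {1,3,4,6}; col 2 has {1,3,4,5}; box has {1,3,4,6} → only 2 remains.
row 1, column 4 = 5: row 1 has {1,2,3,4,6}; col 4 has {1,2,3}; box has {1,2,3,4} → only 5 remains.
row 2, column 3 = 5: row 2 has {1,2,3,4}; col 3 has {2,3,6}; box has {1,2,3,4,6} → only 5 remains.
row 2, column 5 = 6: row 2 has {1,2,3,4,5}; col 5 has {1,2}; box has {1,2,3,4,5} → only 6 remains.
row 3, column 2 = 6: row 3 has {1,2,5}; col 2 has {1,2,3,4,5}; box has {1,2,3,5} → only 6 remains.
row 3, column 3 = 4: row 3 has {1,2,5,6}; col 3 has {2,3,5,6}; box has {1,2,3,5,6} → only 4 remains.
row 3, column 5 = 3: row 3 has {1,2,4,5,6}; col 5 has {1,2,6}; box has {1,2,5,6} → only 3 remains.

3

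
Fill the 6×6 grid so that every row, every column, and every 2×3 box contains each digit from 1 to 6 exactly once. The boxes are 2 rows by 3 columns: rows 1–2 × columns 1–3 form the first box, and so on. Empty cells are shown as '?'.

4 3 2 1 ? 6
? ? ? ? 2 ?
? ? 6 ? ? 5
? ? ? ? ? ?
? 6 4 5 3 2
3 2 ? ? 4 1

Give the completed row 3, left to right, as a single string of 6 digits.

246315

r1c5 = 5: row 1 has {1,2,3,4,6}; col 5 has {2,3,4}; box has {1,2,6} → only 5 remains.
r3c5 = 1: row 3 has {5,6}; col 5 has {2,3,4,5}; box has {5} → only 1 remains.
r4c5 = 6: row 4 has {}; col 5 has {1,2,3,4,5}; box has {1,5} → only 6 remains.
r5c1 = 1: row 5 has {2,3,4,5,6}; col 1 has {3,4}; box has {2,3,4,6} → only 1 remains.
r6c3 = 5: row 6 has {1,2,3,4}; col 3 has {2,4,6}; box has {1,2,3,4,6} → only 5 remains.
r6c4 = 6: row 6 has {1,2,3,4,5}; col 4 has {1,5}; box has {1,2,3,4,5} → only 6 remains.
r2c3 = 1: row 2 has {2}; col 3 has {2,4,5,6}; box has {2,3,4} → only 1 remains.
r3c1 = 2: row 3 has {1,5,6}; col 1 has {1,3,4}; box has {6} → only 2 remains.
r3c2 = 4: row 3 has {1,2,5,6}; col 2 has {2,3,6}; box has {2,6} → only 4 remains.
r3c4 = 3: row 3 has {1,2,4,5,6}; col 4 has {1,5,6}; box has {1,5,6} → only 3 remains.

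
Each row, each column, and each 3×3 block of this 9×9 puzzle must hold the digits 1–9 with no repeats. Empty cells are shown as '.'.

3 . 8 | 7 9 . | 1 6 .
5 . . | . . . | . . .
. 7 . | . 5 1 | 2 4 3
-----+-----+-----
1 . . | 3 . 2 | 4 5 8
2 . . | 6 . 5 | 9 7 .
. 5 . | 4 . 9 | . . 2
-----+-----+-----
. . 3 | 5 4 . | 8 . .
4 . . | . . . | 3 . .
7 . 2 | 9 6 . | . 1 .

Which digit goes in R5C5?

8

R1C6 = 4 (sole candidate).
R1C9 = 5 (sole candidate).
R2C7 = 7 (sole candidate).
R2C9 = 9 (sole candidate).
R3C4 = 8 (sole candidate).
R4C5 = 7 (sole candidate).
R5C3 = 4 (sole candidate).
R5C9 = 1 (sole candidate).
R6C7 = 6 (sole candidate).
R6C8 = 3 (sole candidate).
R7C6 = 7 (sole candidate).
R7C9 = 6 (sole candidate).
R8C6 = 8 (sole candidate).
R8C9 = 7 (sole candidate).
R9C2 = 8 (sole candidate).
R9C6 = 3 (sole candidate).
R9C7 = 5 (sole candidate).
R9C9 = 4 (sole candidate).
R1C2 = 2 (sole candidate).
R2C4 = 2 (sole candidate).
R2C5 = 3 (sole candidate).
R2C6 = 6 (sole candidate).
R2C8 = 8 (sole candidate).
R5C2 = 3 (sole candidate).
R5C5 = 8: row 5 has {1,2,3,4,5,6,7,9}; col 5 has {3,4,5,6,7,9}; box has {2,3,4,5,6,7,9} → only 8 remains.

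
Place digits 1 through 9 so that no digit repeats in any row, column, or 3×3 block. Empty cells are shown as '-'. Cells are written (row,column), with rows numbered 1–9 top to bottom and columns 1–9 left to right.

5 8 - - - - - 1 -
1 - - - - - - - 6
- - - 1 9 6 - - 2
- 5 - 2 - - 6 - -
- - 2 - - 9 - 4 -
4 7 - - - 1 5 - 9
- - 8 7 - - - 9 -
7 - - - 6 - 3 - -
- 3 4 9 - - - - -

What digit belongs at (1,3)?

6

(3,1) = 3 (sole candidate).
(3,2) = 4 (sole candidate).
(3,3) = 7 (sole candidate).
(3,7) = 8 (sole candidate).
(3,8) = 5 (sole candidate).
(2,3) = 9 (sole candidate).
(1,3) = 6: row 1 has {1,5,8}; col 3 has {2,4,7,8,9}; box has {1,3,4,5,7,8,9} → only 6 remains.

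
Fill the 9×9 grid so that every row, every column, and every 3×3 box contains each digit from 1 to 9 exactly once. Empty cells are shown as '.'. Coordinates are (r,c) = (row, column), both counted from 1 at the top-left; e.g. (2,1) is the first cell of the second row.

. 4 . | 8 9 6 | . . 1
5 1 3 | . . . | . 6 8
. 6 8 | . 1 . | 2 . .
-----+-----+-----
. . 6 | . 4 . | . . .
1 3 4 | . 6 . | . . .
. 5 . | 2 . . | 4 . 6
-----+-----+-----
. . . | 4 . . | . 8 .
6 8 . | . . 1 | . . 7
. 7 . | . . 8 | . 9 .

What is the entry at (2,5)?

(2,4) = 7 (sole candidate).
(2,5) = 2: row 2 has {1,3,5,6,7,8}; col 5 has {1,4,6,9}; box has {1,6,7,8,9} → only 2 remains.

2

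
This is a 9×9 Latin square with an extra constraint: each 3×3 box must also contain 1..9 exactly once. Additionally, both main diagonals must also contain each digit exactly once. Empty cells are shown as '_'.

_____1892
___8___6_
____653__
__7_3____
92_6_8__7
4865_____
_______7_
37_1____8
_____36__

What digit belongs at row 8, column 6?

6

row 4, column 9 = 6: in row 4, 6 can only go here (every other open cell in that row sees a 6).
row 4, column 8 = 8: in row 4, 8 can only go here (every other open cell in that row sees an 8).
row 7, column 9 = 3: in row 7, 3 can only go here (every other open cell in that row sees a 3).
row 6, column 8 = 3: in row 6, 3 can only go here (every other open cell in that row sees a 3).
row 5, column 3 = 3: in row 5, 3 can only go here (every other open cell in that row sees a 3).
row 2, column 2 = 3: in row 2, 3 can only go here (every other open cell in that row sees a 3).
row 1, column 4 = 3: in row 1, 3 can only go here (every other open cell in that row sees a 3).
row 8, column 6 = 6: in row 8, 6 can only go here (every other open cell in that row sees a 6).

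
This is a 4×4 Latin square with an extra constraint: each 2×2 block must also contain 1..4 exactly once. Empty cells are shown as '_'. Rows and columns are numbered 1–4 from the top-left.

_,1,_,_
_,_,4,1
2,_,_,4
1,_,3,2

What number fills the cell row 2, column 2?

row 1, column 3 = 2: row 1 has {1}; col 3 has {3,4}; box has {1,4} → only 2 remains.
row 1, column 4 = 3: row 1 has {1,2}; col 4 has {1,2,4}; box has {1,2,4} → only 3 remains.
row 2, column 1 = 3: row 2 has {1,4}; col 1 has {1,2}; box has {1} → only 3 remains.
row 2, column 2 = 2: row 2 has {1,3,4}; col 2 has {1}; box has {1,3} → only 2 remains.

2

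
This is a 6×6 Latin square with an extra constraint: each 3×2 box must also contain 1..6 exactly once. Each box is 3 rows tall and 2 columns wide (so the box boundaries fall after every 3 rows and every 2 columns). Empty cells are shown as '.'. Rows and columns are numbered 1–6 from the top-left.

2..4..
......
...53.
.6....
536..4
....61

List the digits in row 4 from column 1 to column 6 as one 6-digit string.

r5c5 = 2 (sole candidate).
r6c1 = 4 (sole candidate).
r6c2 = 2 (sole candidate).
r6c4 = 3 (sole candidate).
r4c1 = 1: row 4 has {6}; col 1 has {2,4,5}; box has {2,3,4,5,6} → only 1 remains.
r4c4 = 2: row 4 has {1,6}; col 4 has {3,4,5}; box has {3,6} → only 2 remains.
r4c5 = 5: row 4 has {1,2,6}; col 5 has {2,3,6}; box has {1,2,4,6} → only 5 remains.
r4c6 = 3: row 4 has {1,2,5,6}; col 6 has {1,4}; box has {1,2,4,5,6} → only 3 remains.
r5c4 = 1 (sole candidate).
r6c3 = 5 (sole candidate).
r1c5 = 1 (sole candidate).
r2c4 = 6 (sole candidate).
r2c5 = 4 (sole candidate).
r3c1 = 6 (sole candidate).
r3c6 = 2 (sole candidate).
r4c3 = 4: row 4 has {1,2,3,5,6}; col 3 has {5,6}; box has {1,2,3,5,6} → only 4 remains.

164253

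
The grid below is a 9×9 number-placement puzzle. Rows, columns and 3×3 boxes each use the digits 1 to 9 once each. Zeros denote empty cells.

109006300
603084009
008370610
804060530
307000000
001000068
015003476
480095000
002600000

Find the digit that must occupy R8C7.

R7C1 = 9: row 7 has {1,3,4,5,6,7}; col 1 has {1,3,4,6,8}; box has {1,2,4,5,8} → only 9 remains.
R7C5 = 2: row 7 has {1,3,4,5,6,7,9}; col 5 has {6,7,8,9}; box has {3,5,6,9} → only 2 remains.
R8C3 = 6: row 8 has {4,5,8,9}; col 3 has {1,2,3,4,5,7,8,9}; box has {1,2,4,5,8,9} → only 6 remains.
R8C8 = 2: row 8 has {4,5,6,8,9}; col 8 has {1,3,6,7}; box has {4,6,7} → only 2 remains.
R9C1 = 7: row 9 has {2,6}; col 1 has {1,3,4,6,8,9}; box has {1,2,4,5,6,8,9} → only 7 remains.
R9C2 = 3: row 9 has {2,6,7}; col 2 has {1,8}; box has {1,2,4,5,6,7,8,9} → only 3 remains.
R1C5 = 5: row 1 has {1,3,6,9}; col 5 has {2,6,7,8,9}; box has {3,4,6,7,8} → only 5 remains.
R2C8 = 5: row 2 has {3,4,6,8,9}; col 8 has {1,2,3,6,7}; box has {1,3,6,9} → only 5 remains.
R7C4 = 8: row 7 has {1,2,3,4,5,6,7,9}; col 4 has {3,6}; box has {2,3,5,6,9} → only 8 remains.
R8C7 = 1: row 8 has {2,4,5,6,8,9}; col 7 has {3,4,5,6}; box has {2,4,6,7} → only 1 remains.

1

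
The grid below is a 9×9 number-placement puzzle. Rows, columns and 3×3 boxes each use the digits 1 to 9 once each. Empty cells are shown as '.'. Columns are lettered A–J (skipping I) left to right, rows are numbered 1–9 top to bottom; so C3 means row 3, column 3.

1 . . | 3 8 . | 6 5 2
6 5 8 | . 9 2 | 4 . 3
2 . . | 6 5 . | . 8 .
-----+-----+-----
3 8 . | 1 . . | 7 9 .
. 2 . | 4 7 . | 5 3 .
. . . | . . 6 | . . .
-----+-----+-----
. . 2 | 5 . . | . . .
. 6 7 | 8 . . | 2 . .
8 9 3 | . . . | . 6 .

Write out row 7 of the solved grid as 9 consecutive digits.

D2 = 7: row 2 has {2,3,4,5,6,8,9}; col 4 has {1,3,4,5,6,8}; box has {2,3,5,6,8,9} → only 7 remains.
H2 = 1: row 2 has {2,3,4,5,6,7,8,9}; col 8 has {3,5,6,8,9}; box has {2,3,4,5,6,8} → only 1 remains.
G3 = 9: row 3 has {2,5,6,8}; col 7 has {2,4,5,6,7}; box has {1,2,3,4,5,6,8} → only 9 remains.
J3 = 7: row 3 has {2,5,6,8,9}; col 9 has {2,3}; box has {1,2,3,4,5,6,8,9} → only 7 remains.
E4 = 2: row 4 has {1,3,7,8,9}; col 5 has {5,7,8,9}; box has {1,4,6,7} → only 2 remains.
F4 = 5: row 4 has {1,2,3,7,8,9}; col 6 has {2,6}; box has {1,2,4,6,7} → only 5 remains.
A5 = 9: row 5 has {2,3,4,5,7}; col 1 has {1,2,3,6,8}; box has {2,3,8} → only 9 remains.
F5 = 8: row 5 has {2,3,4,5,7,9}; col 6 has {2,5,6}; box has {1,2,4,5,6,7} → only 8 remains.
D6 = 9: row 6 has {6}; col 4 has {1,3,4,5,6,7,8}; box has {1,2,4,5,6,7,8} → only 9 remains.
E6 = 3: row 6 has {6,9}; col 5 has {2,5,7,8,9}; box has {1,2,4,5,6,7,8,9} → only 3 remains.
A7 = 4: row 7 has {2,5}; col 1 has {1,2,3,6,8,9}; box has {2,3,6,7,8,9} → only 4 remains.
B7 = 1: row 7 has {2,4,5}; col 2 has {2,5,6,8,9}; box has {2,3,4,6,7,8,9} → only 1 remains.
E7 = 6: row 7 has {1,2,4,5}; col 5 has {2,3,5,7,8,9}; box has {5,8} → only 6 remains.
H7 = 7: row 7 has {1,2,4,5,6}; col 8 has {1,3,5,6,8,9}; box has {2,6} → only 7 remains.
A8 = 5: row 8 has {2,6,7,8}; col 1 has {1,2,3,4,6,8,9}; box has {1,2,3,4,6,7,8,9} → only 5 remains.
H8 = 4: row 8 has {2,5,6,7,8}; col 8 has {1,3,5,6,7,8,9}; box has {2,6,7} → only 4 remains.
D9 = 2: row 9 has {3,6,8,9}; col 4 has {1,3,4,5,6,7,8,9}; box has {5,6,8} → only 2 remains.
G9 = 1: row 9 has {2,3,6,8,9}; col 7 has {2,4,5,6,7,9}; box has {2,4,6,7} → only 1 remains.
J9 = 5: row 9 has {1,2,3,6,8,9}; col 9 has {2,3,7}; box has {1,2,4,6,7} → only 5 remains.
F1 = 4: row 1 has {1,2,3,5,6,8}; col 6 has {2,5,6,8}; box has {2,3,5,6,7,8,9} → only 4 remains.
C3 = 4: row 3 has {2,5,6,7,8,9}; col 3 has {2,3,7,8}; box has {1,2,5,6,8} → only 4 remains.
F3 = 1: row 3 has {2,4,5,6,7,8,9}; col 6 has {2,4,5,6,8}; box has {2,3,4,5,6,7,8,9} → only 1 remains.
C4 = 6: row 4 has {1,2,3,5,7,8,9}; col 3 has {2,3,4,7,8}; box has {2,3,8,9} → only 6 remains.
J4 = 4: row 4 has {1,2,3,5,6,7,8,9}; col 9 has {2,3,5,7}; box has {3,5,7,9} → only 4 remains.
C5 = 1: row 5 has {2,3,4,5,7,8,9}; col 3 has {2,3,4,6,7,8}; box has {2,3,6,8,9} → only 1 remains.
J5 = 6: row 5 has {1,2,3,4,5,7,8,9}; col 9 has {2,3,4,5,7}; box has {3,4,5,7,9} → only 6 remains.
A6 = 7: row 6 has {3,6,9}; col 1 has {1,2,3,4,5,6,8,9}; box has {1,2,3,6,8,9} → only 7 remains.
B6 = 4: row 6 has {3,6,7,9}; col 2 has {1,2,5,6,8,9}; box has {1,2,3,6,7,8,9} → only 4 remains.
C6 = 5: row 6 has {3,4,6,7,9}; col 3 has {1,2,3,4,6,7,8}; box has {1,2,3,4,6,7,8,9} → only 5 remains.
G6 = 8: row 6 has {3,4,5,6,7,9}; col 7 has {1,2,4,5,6,7,9}; box has {3,4,5,6,7,9} → only 8 remains.
H6 = 2: row 6 has {3,4,5,6,7,8,9}; col 8 has {1,3,4,5,6,7,8,9}; box has {3,4,5,6,7,8,9} → only 2 remains.
J6 = 1: row 6 has {2,3,4,5,6,7,8,9}; col 9 has {2,3,4,5,6,7}; box has {2,3,4,5,6,7,8,9} → only 1 remains.
G7 = 3: row 7 has {1,2,4,5,6,7}; col 7 has {1,2,4,5,6,7,8,9}; box has {1,2,4,5,6,7} → only 3 remains.
E8 = 1: row 8 has {2,4,5,6,7,8}; col 5 has {2,3,5,6,7,8,9}; box has {2,5,6,8} → only 1 remains.
J8 = 9: row 8 has {1,2,4,5,6,7,8}; col 9 has {1,2,3,4,5,6,7}; box has {1,2,3,4,5,6,7} → only 9 remains.
E9 = 4: row 9 has {1,2,3,5,6,8,9}; col 5 has {1,2,3,5,6,7,8,9}; box has {1,2,5,6,8} → only 4 remains.
F9 = 7: row 9 has {1,2,3,4,5,6,8,9}; col 6 has {1,2,4,5,6,8}; box has {1,2,4,5,6,8} → only 7 remains.
B1 = 7: row 1 has {1,2,3,4,5,6,8}; col 2 has {1,2,4,5,6,8,9}; box has {1,2,4,5,6,8} → only 7 remains.
C1 = 9: row 1 has {1,2,3,4,5,6,7,8}; col 3 has {1,2,3,4,5,6,7,8}; box has {1,2,4,5,6,7,8} → only 9 remains.
B3 = 3: row 3 has {1,2,4,5,6,7,8,9}; col 2 has {1,2,4,5,6,7,8,9}; box has {1,2,4,5,6,7,8,9} → only 3 remains.
F7 = 9: row 7 has {1,2,3,4,5,6,7}; col 6 has {1,2,4,5,6,7,8}; box has {1,2,4,5,6,7,8} → only 9 remains.
J7 = 8: row 7 has {1,2,3,4,5,6,7,9}; col 9 has {1,2,3,4,5,6,7,9}; box has {1,2,3,4,5,6,7,9} → only 8 remains.

412569378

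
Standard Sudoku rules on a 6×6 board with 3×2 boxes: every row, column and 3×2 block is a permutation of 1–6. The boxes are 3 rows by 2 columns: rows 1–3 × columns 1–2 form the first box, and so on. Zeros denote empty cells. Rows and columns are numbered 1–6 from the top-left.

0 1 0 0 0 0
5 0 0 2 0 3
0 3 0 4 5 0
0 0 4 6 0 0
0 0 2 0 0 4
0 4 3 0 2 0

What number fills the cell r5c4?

r2c2 = 6 (sole candidate).
r2c3 = 1 (sole candidate).
r2c5 = 4 (sole candidate).
r3c1 = 2 (sole candidate).
r3c3 = 6 (sole candidate).
r3c6 = 1 (sole candidate).
r4c6 = 5 (sole candidate).
r5c2 = 5 (sole candidate).
r5c4 = 1: row 5 has {2,4,5}; col 4 has {2,4,6}; box has {2,3,4,6} → only 1 remains.

1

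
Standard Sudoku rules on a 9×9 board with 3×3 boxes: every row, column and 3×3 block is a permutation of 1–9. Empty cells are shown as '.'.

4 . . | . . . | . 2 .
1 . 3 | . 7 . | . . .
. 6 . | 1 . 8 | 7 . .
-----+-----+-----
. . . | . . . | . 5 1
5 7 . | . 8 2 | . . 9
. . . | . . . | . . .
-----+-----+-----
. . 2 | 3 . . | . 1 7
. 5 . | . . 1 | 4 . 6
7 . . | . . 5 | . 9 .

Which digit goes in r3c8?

r1c7 = 1 (hidden single in row 1).
r1c3 = 7 (hidden single in row 1).
r5c3 = 1 (hidden single in row 5).
r6c5 = 1 (hidden single in row 6).
r6c4 = 5 (hidden single in row 6).
r7c7 = 5 (hidden single in row 7).
r2c9 = 5 (hidden single in row 2).
r1c5 = 5 (hidden single in row 1).
r3c3 = 5 (hidden single in row 3).
r8c4 = 7 (hidden single in row 8).
r4c6 = 7 (hidden single in row 4).
r6c8 = 7 (hidden single in row 6).
r8c5 = 2 (hidden single in row 8).
r3c1 = 2 (hidden single in row 3).
r2c4 = 2 (hidden single in row 2).
r3c5 = 9 (hidden single in row 3).
r1c4 = 6 (sole candidate).
r1c6 = 3 (sole candidate).
r1c9 = 8 (sole candidate).
r2c6 = 4 (sole candidate).
r2c8 = 6 (sole candidate).
r5c4 = 4 (sole candidate).
r5c8 = 3 (sole candidate).
r8c8 = 8 (sole candidate).
r9c4 = 8 (sole candidate).
r1c2 = 9 (sole candidate).
r2c2 = 8 (sole candidate).
r2c7 = 9 (sole candidate).
r3c8 = 4: row 3 has {1,2,5,6,7,8,9}; col 8 has {1,2,3,5,6,7,8,9}; box has {1,2,5,6,7,8,9} → only 4 remains.

4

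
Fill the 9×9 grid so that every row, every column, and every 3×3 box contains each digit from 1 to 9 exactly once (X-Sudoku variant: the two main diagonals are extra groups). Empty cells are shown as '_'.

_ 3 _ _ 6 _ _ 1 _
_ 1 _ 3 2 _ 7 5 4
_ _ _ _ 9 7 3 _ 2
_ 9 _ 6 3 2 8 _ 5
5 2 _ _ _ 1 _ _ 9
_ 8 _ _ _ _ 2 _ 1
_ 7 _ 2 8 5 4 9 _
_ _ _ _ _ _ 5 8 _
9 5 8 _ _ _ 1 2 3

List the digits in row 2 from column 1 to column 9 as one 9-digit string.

619328754

R1C7 = 9: row 1 has {1,3,6}; col 7 has {1,2,3,4,5,7,8}; box has {1,2,3,4,5,7} → only 9 remains.
R1C9 = 8: row 1 has {1,3,6,9}; col 9 has {1,2,3,4,5,9}; box has {1,2,3,4,5,7,9}; anti-diagonal has {2,3,5,9} → only 8 remains.
R2C6 = 8: row 2 has {1,2,3,4,5,7}; col 6 has {1,2,5,7}; box has {2,3,6,7,9} → only 8 remains.
R3C3 = 5: row 3 has {2,3,7,9}; col 3 has {8}; box has {1,3}; main diagonal has {1,3,4,6,8} → only 5 remains.
R3C8 = 6: row 3 has {2,3,5,7,9}; col 8 has {1,2,5,8,9}; box has {1,2,3,4,5,7,8,9} → only 6 remains.
R5C5 = 7: row 5 has {1,2,5,9}; col 5 has {2,3,6,8,9}; box has {1,2,3,6}; main diagonal has {1,3,4,5,6,8}; anti-diagonal has {2,3,5,8,9} → only 7 remains.
R5C7 = 6: row 5 has {1,2,5,7,9}; col 7 has {1,2,3,4,5,7,8,9}; box has {1,2,5,8,9} → only 6 remains.
R6C4 = 4: row 6 has {1,2,8}; col 4 has {2,3,6}; box has {1,2,3,6,7}; anti-diagonal has {2,3,5,7,8,9} → only 4 remains.
R6C5 = 5: row 6 has {1,2,4,8}; col 5 has {2,3,6,7,8,9}; box has {1,2,3,4,6,7} → only 5 remains.
R6C6 = 9: row 6 has {1,2,4,5,8}; col 6 has {1,2,5,7,8}; box has {1,2,3,4,5,6,7}; main diagonal has {1,3,4,5,6,7,8} → only 9 remains.
R7C9 = 6: row 7 has {2,4,5,7,8,9}; col 9 has {1,2,3,4,5,8,9}; box has {1,2,3,4,5,8,9} → only 6 remains.
R8C2 = 6: row 8 has {5,8}; col 2 has {1,2,3,5,7,8,9}; box has {5,7,8,9}; anti-diagonal has {2,3,4,5,7,8,9} → only 6 remains.
R8C9 = 7: row 8 has {5,6,8}; col 9 has {1,2,3,4,5,6,8,9}; box has {1,2,3,4,5,6,8,9} → only 7 remains.
R9C4 = 7: row 9 has {1,2,3,5,8,9}; col 4 has {2,3,4,6}; box has {2,5,8} → only 7 remains.
R9C5 = 4: row 9 has {1,2,3,5,7,8,9}; col 5 has {2,3,5,6,7,8,9}; box has {2,5,7,8} → only 4 remains.
R9C6 = 6: row 9 has {1,2,3,4,5,7,8,9}; col 6 has {1,2,5,7,8,9}; box has {2,4,5,7,8} → only 6 remains.
R1C1 = 2: row 1 has {1,3,6,8,9}; col 1 has {5,9}; box has {1,3,5}; main diagonal has {1,3,4,5,6,7,8,9} → only 2 remains.
R1C4 = 5: row 1 has {1,2,3,6,8,9}; col 4 has {2,3,4,6,7}; box has {2,3,6,7,8,9} → only 5 remains.
R1C6 = 4: row 1 has {1,2,3,5,6,8,9}; col 6 has {1,2,5,6,7,8,9}; box has {2,3,5,6,7,8,9} → only 4 remains.
R2C1 = 6: row 2 has {1,2,3,4,5,7,8}; col 1 has {2,5,9}; box has {1,2,3,5} → only 6 remains.
R2C3 = 9: row 2 has {1,2,3,4,5,6,7,8}; col 3 has {5,8}; box has {1,2,3,5,6} → only 9 remains.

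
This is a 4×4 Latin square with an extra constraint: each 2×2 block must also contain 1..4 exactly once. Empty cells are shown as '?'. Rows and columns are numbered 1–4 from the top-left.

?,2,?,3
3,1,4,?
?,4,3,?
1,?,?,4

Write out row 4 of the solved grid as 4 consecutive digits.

r1c1 = 4 (sole candidate).
r1c3 = 1 (sole candidate).
r2c4 = 2 (sole candidate).
r3c1 = 2 (sole candidate).
r3c4 = 1 (sole candidate).
r4c2 = 3: row 4 has {1,4}; col 2 has {1,2,4}; box has {1,2,4} → only 3 remains.
r4c3 = 2: row 4 has {1,3,4}; col 3 has {1,3,4}; box has {1,3,4} → only 2 remains.

1324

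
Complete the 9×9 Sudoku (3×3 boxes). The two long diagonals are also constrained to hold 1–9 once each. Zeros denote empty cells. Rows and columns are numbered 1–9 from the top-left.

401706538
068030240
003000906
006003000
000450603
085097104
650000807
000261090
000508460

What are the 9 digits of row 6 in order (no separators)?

R1C5 = 2 (sole candidate).
R2C9 = 1 (sole candidate).
R3C8 = 7 (sole candidate).
R4C4 = 1 (sole candidate).
R4C5 = 8 (sole candidate).
R4C7 = 7 (sole candidate).
R5C6 = 2 (sole candidate).
R5C8 = 8 (sole candidate).
R6C4 = 6: row 6 has {1,4,5,7,8,9}; col 4 has {1,2,4,5,7}; box has {1,2,3,4,5,7,8,9}; anti-diagonal has {3,4,5,8,9} → only 6 remains.
R6C8 = 2: row 6 has {1,4,5,6,7,8,9}; col 8 has {3,4,6,7,8,9}; box has {1,3,4,6,7,8} → only 2 remains.
R7C3 = 2 (sole candidate).
R7C5 = 4 (sole candidate).
R7C6 = 9 (sole candidate).
R7C8 = 1 (sole candidate).
R8C2 = 7 (sole candidate).
R8C3 = 4 (sole candidate).
R8C7 = 3 (sole candidate).
R8C9 = 5 (sole candidate).
R9C1 = 1 (sole candidate).
R9C3 = 9 (sole candidate).
R9C5 = 7 (sole candidate).
R9C9 = 2 (sole candidate).
R1C2 = 9 (sole candidate).
R2C4 = 9 (sole candidate).
R2C6 = 5 (sole candidate).
R3C2 = 2 (sole candidate).
R3C4 = 8 (sole candidate).
R3C5 = 1 (sole candidate).
R3C6 = 4 (sole candidate).
R4C2 = 4 (sole candidate).
R4C8 = 5 (sole candidate).
R4C9 = 9 (sole candidate).
R5C2 = 1 (sole candidate).
R5C3 = 7 (sole candidate).
R6C1 = 3: row 6 has {1,2,4,5,6,7,8,9}; col 1 has {1,4,6}; box has {1,4,5,6,7,8} → only 3 remains.

385697124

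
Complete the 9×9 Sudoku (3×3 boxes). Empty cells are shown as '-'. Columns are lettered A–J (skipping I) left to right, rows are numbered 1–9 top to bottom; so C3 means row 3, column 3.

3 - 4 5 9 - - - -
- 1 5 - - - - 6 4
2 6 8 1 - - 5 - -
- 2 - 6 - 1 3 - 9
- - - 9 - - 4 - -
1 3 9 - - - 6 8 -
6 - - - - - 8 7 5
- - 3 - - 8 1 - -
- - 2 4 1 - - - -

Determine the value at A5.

B1 = 7 (sole candidate).
G1 = 2 (sole candidate).
H1 = 1 (sole candidate).
J1 = 8 (sole candidate).
A2 = 9 (sole candidate).
G2 = 7 (sole candidate).
J3 = 3 (sole candidate).
C4 = 7 (sole candidate).
H4 = 5 (sole candidate).
C5 = 6 (sole candidate).
H5 = 2 (sole candidate).
J6 = 7 (sole candidate).
C7 = 1 (sole candidate).
G9 = 9 (sole candidate).
H9 = 3 (sole candidate).
J9 = 6 (sole candidate).
F1 = 6 (sole candidate).
H3 = 9 (sole candidate).
J5 = 1 (sole candidate).
D6 = 2 (sole candidate).
D7 = 3 (sole candidate).
E7 = 2 (sole candidate).
F7 = 9 (sole candidate).
D8 = 7 (sole candidate).
H8 = 4 (sole candidate).
J8 = 2 (sole candidate).
F9 = 5 (sole candidate).
D2 = 8 (sole candidate).
E2 = 3 (sole candidate).
F2 = 2 (sole candidate).
F6 = 4 (sole candidate).
B7 = 4 (sole candidate).
A8 = 5 (sole candidate).
B8 = 9 (sole candidate).
E8 = 6 (sole candidate).
B9 = 8 (sole candidate).
F3 = 7 (sole candidate).
E4 = 8 (sole candidate).
A5 = 8: row 5 has {1,2,4,6,9}; col 1 has {1,2,3,5,6,9}; box has {1,2,3,6,7,9} → only 8 remains.

8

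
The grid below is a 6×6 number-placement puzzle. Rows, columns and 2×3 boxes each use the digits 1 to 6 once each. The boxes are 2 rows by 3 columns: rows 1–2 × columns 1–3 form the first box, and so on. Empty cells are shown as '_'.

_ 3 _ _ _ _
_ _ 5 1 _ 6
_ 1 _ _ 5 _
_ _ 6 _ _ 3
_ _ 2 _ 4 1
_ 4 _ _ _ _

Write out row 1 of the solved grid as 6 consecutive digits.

row 1, column 5 = 2: row 1 has {3}; col 5 has {4,5}; box has {1,6} → only 2 remains.
row 2, column 2 = 2: row 2 has {1,5,6}; col 2 has {1,3,4}; box has {3,5} → only 2 remains.
row 2, column 5 = 3: row 2 has {1,2,5,6}; col 5 has {2,4,5}; box has {1,2,6} → only 3 remains.
row 4, column 2 = 5: row 4 has {3,6}; col 2 has {1,2,3,4}; box has {1,6} → only 5 remains.
row 4, column 5 = 1: row 4 has {3,5,6}; col 5 has {2,3,4,5}; box has {3,5} → only 1 remains.
row 5, column 2 = 6: row 5 has {1,2,4}; col 2 has {1,2,3,4,5}; box has {2,4} → only 6 remains.
row 6, column 5 = 6: row 6 has {4}; col 5 has {1,2,3,4,5}; box has {1,4} → only 6 remains.
row 2, column 1 = 4: row 2 has {1,2,3,5,6}; col 1 has {}; box has {2,3,5} → only 4 remains.
row 4, column 1 = 2: row 4 has {1,3,5,6}; col 1 has {4}; box has {1,5,6} → only 2 remains.
row 4, column 4 = 4: row 4 has {1,2,3,5,6}; col 4 has {1}; box has {1,3,5} → only 4 remains.
row 1, column 3 = 1: row 1 has {2,3}; col 3 has {2,5,6}; box has {2,3,4,5} → only 1 remains.
row 1, column 4 = 5: row 1 has {1,2,3}; col 4 has {1,4}; box has {1,2,3,6} → only 5 remains.
row 1, column 6 = 4: row 1 has {1,2,3,5}; col 6 has {1,3,6}; box has {1,2,3,5,6} → only 4 remains.
row 3, column 1 = 3: row 3 has {1,5}; col 1 has {2,4}; box has {1,2,5,6} → only 3 remains.
row 3, column 3 = 4: row 3 has {1,3,5}; col 3 has {1,2,5,6}; box has {1,2,3,5,6} → only 4 remains.
row 3, column 6 = 2: row 3 has {1,3,4,5}; col 6 has {1,3,4,6}; box has {1,3,4,5} → only 2 remains.
row 5, column 1 = 5: row 5 has {1,2,4,6}; col 1 has {2,3,4}; box has {2,4,6} → only 5 remains.
row 5, column 4 = 3: row 5 has {1,2,4,5,6}; col 4 has {1,4,5}; box has {1,4,6} → only 3 remains.
row 6, column 1 = 1: row 6 has {4,6}; col 1 has {2,3,4,5}; box has {2,4,5,6} → only 1 remains.
row 6, column 3 = 3: row 6 has {1,4,6}; col 3 has {1,2,4,5,6}; box has {1,2,4,5,6} → only 3 remains.
row 6, column 4 = 2: row 6 has {1,3,4,6}; col 4 has {1,3,4,5}; box has {1,3,4,6} → only 2 remains.
row 6, column 6 = 5: row 6 has {1,2,3,4,6}; col 6 has {1,2,3,4,6}; box has {1,2,3,4,6} → only 5 remains.
row 1, column 1 = 6: row 1 has {1,2,3,4,5}; col 1 has {1,2,3,4,5}; box has {1,2,3,4,5} → only 6 remains.

631524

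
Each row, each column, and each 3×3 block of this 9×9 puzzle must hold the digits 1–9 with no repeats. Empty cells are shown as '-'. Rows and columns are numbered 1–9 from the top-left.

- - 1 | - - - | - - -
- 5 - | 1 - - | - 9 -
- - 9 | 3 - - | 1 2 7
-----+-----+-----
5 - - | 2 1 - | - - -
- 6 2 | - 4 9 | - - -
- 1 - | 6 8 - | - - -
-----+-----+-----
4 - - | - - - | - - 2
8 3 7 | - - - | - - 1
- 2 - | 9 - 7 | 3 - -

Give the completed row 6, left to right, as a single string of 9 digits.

R3C1 = 6: row 3 has {1,2,3,7,9}; col 1 has {4,5,8}; box has {1,5,9} → only 6 remains.
R3C5 = 5: row 3 has {1,2,3,6,7,9}; col 5 has {1,4,8}; box has {1,3} → only 5 remains.
R4C6 = 3: row 4 has {1,2,5}; col 6 has {7,9}; box has {1,2,4,6,8,9} → only 3 remains.
R6C6 = 5: row 6 has {1,6,8}; col 6 has {3,7,9}; box has {1,2,3,4,6,8,9} → only 5 remains.
R7C2 = 9: row 7 has {2,4}; col 2 has {1,2,3,5,6}; box has {2,3,4,7,8} → only 9 remains.
R9C1 = 1: row 9 has {2,3,7,9}; col 1 has {4,5,6,8}; box has {2,3,4,7,8,9} → only 1 remains.
R9C5 = 6: row 9 has {1,2,3,7,9}; col 5 has {1,4,5,8}; box has {7,9} → only 6 remains.
R5C4 = 7: row 5 has {2,4,6,9}; col 4 has {1,2,3,6,9}; box has {1,2,3,4,5,6,8,9} → only 7 remains.
R7C5 = 3: row 7 has {2,4,9}; col 5 has {1,4,5,6,8}; box has {6,7,9} → only 3 remains.
R8C5 = 2: row 8 has {1,3,7,8}; col 5 has {1,3,4,5,6,8}; box has {3,6,7,9} → only 2 remains.
R8C6 = 4: row 8 has {1,2,3,7,8}; col 6 has {3,5,7,9}; box has {2,3,6,7,9} → only 4 remains.
R9C3 = 5: row 9 has {1,2,3,6,7,9}; col 3 has {1,2,7,9}; box has {1,2,3,4,7,8,9} → only 5 remains.
R2C5 = 7: row 2 has {1,5,9}; col 5 has {1,2,3,4,5,6,8}; box has {1,3,5} → only 7 remains.
R3C6 = 8: row 3 has {1,2,3,5,6,7,9}; col 6 has {3,4,5,7,9}; box has {1,3,5,7} → only 8 remains.
R5C1 = 3: row 5 has {2,4,6,7,9}; col 1 has {1,4,5,6,8}; box has {1,2,5,6} → only 3 remains.
R6C3 = 4: row 6 has {1,5,6,8}; col 3 has {1,2,5,7,9}; box has {1,2,3,5,6} → only 4 remains.
R7C3 = 6: row 7 has {2,3,4,9}; col 3 has {1,2,4,5,7,9}; box has {1,2,3,4,5,7,8,9} → only 6 remains.
R7C6 = 1: row 7 has {2,3,4,6,9}; col 6 has {3,4,5,7,8,9}; box has {2,3,4,6,7,9} → only 1 remains.
R8C4 = 5: row 8 has {1,2,3,4,7,8}; col 4 has {1,2,3,6,7,9}; box has {1,2,3,4,6,7,9} → only 5 remains.
R8C8 = 6: row 8 has {1,2,3,4,5,7,8}; col 8 has {2,9}; box has {1,2,3} → only 6 remains.
R1C4 = 4: row 1 has {1}; col 4 has {1,2,3,5,6,7,9}; box has {1,3,5,7,8} → only 4 remains.
R1C5 = 9: row 1 has {1,4}; col 5 has {1,2,3,4,5,6,7,8}; box has {1,3,4,5,7,8} → only 9 remains.
R2C1 = 2: row 2 has {1,5,7,9}; col 1 has {1,3,4,5,6,8}; box has {1,5,6,9} → only 2 remains.
R2C6 = 6: row 2 has {1,2,5,7,9}; col 6 has {1,3,4,5,7,8,9}; box has {1,3,4,5,7,8,9} → only 6 remains.
R3C2 = 4: row 3 has {1,2,3,5,6,7,8,9}; col 2 has {1,2,3,5,6,9}; box has {1,2,5,6,9} → only 4 remains.
R4C3 = 8: row 4 has {1,2,3,5}; col 3 has {1,2,4,5,6,7,9}; box has {1,2,3,4,5,6} → only 8 remains.
R7C4 = 8: row 7 has {1,2,3,4,6,9}; col 4 has {1,2,3,4,5,6,7,9}; box has {1,2,3,4,5,6,7,9} → only 8 remains.
R8C7 = 9: row 8 has {1,2,3,4,5,6,7,8}; col 7 has {1,3}; box has {1,2,3,6} → only 9 remains.
R1C1 = 7: row 1 has {1,4,9}; col 1 has {1,2,3,4,5,6,8}; box has {1,2,4,5,6,9} → only 7 remains.
R1C2 = 8: row 1 has {1,4,7,9}; col 2 has {1,2,3,4,5,6,9}; box has {1,2,4,5,6,7,9} → only 8 remains.
R1C6 = 2: row 1 has {1,4,7,8,9}; col 6 has {1,3,4,5,6,7,8,9}; box has {1,3,4,5,6,7,8,9} → only 2 remains.
R2C3 = 3: row 2 has {1,2,5,6,7,9}; col 3 has {1,2,4,5,6,7,8,9}; box has {1,2,4,5,6,7,8,9} → only 3 remains.
R4C2 = 7: row 4 has {1,2,3,5,8}; col 2 has {1,2,3,4,5,6,8,9}; box has {1,2,3,4,5,6,8} → only 7 remains.
R4C8 = 4: row 4 has {1,2,3,5,7,8}; col 8 has {2,6,9}; box has {} → only 4 remains.
R6C1 = 9: row 6 has {1,4,5,6,8}; col 1 has {1,2,3,4,5,6,7,8}; box has {1,2,3,4,5,6,7,8} → only 9 remains.
R6C9 = 3: row 6 has {1,4,5,6,8,9}; col 9 has {1,2,7}; box has {4} → only 3 remains.
R9C8 = 8: row 9 has {1,2,3,5,6,7,9}; col 8 has {2,4,6,9}; box has {1,2,3,6,9} → only 8 remains.
R9C9 = 4: row 9 has {1,2,3,5,6,7,8,9}; col 9 has {1,2,3,7}; box has {1,2,3,6,8,9} → only 4 remains.
R2C9 = 8: row 2 has {1,2,3,5,6,7,9}; col 9 has {1,2,3,4,7}; box has {1,2,7,9} → only 8 remains.
R4C7 = 6: row 4 has {1,2,3,4,5,7,8}; col 7 has {1,3,9}; box has {3,4} → only 6 remains.
R4C9 = 9: row 4 has {1,2,3,4,5,6,7,8}; col 9 has {1,2,3,4,7,8}; box has {3,4,6} → only 9 remains.
R5C9 = 5: row 5 has {2,3,4,6,7,9}; col 9 has {1,2,3,4,7,8,9}; box has {3,4,6,9} → only 5 remains.
R6C8 = 7: row 6 has {1,3,4,5,6,8,9}; col 8 has {2,4,6,8,9}; box has {3,4,5,6,9} → only 7 remains.
R7C8 = 5: row 7 has {1,2,3,4,6,8,9}; col 8 has {2,4,6,7,8,9}; box has {1,2,3,4,6,8,9} → only 5 remains.
R1C7 = 5: row 1 has {1,2,4,7,8,9}; col 7 has {1,3,6,9}; box has {1,2,7,8,9} → only 5 remains.
R1C8 = 3: row 1 has {1,2,4,5,7,8,9}; col 8 has {2,4,5,6,7,8,9}; box has {1,2,5,7,8,9} → only 3 remains.
R1C9 = 6: row 1 has {1,2,3,4,5,7,8,9}; col 9 has {1,2,3,4,5,7,8,9}; box has {1,2,3,5,7,8,9} → only 6 remains.
R2C7 = 4: row 2 has {1,2,3,5,6,7,8,9}; col 7 has {1,3,5,6,9}; box has {1,2,3,5,6,7,8,9} → only 4 remains.
R5C7 = 8: row 5 has {2,3,4,5,6,7,9}; col 7 has {1,3,4,5,6,9}; box has {3,4,5,6,7,9} → only 8 remains.
R5C8 = 1: row 5 has {2,3,4,5,6,7,8,9}; col 8 has {2,3,4,5,6,7,8,9}; box has {3,4,5,6,7,8,9} → only 1 remains.
R6C7 = 2: row 6 has {1,3,4,5,6,7,8,9}; col 7 has {1,3,4,5,6,8,9}; box has {1,3,4,5,6,7,8,9} → only 2 remains.

914685273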